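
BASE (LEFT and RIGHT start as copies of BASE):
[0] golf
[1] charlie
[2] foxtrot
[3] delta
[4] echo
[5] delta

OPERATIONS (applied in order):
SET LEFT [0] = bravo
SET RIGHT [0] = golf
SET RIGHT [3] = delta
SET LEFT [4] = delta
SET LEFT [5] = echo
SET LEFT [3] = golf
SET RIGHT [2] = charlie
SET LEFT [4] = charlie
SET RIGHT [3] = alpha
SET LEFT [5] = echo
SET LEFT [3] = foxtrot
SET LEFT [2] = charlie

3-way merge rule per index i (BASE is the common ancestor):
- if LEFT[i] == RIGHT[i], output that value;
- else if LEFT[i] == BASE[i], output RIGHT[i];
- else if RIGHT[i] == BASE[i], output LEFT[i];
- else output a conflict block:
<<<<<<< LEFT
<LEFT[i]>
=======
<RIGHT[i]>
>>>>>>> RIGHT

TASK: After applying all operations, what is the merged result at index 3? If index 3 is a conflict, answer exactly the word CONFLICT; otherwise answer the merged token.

Answer: CONFLICT

Derivation:
Final LEFT:  [bravo, charlie, charlie, foxtrot, charlie, echo]
Final RIGHT: [golf, charlie, charlie, alpha, echo, delta]
i=0: L=bravo, R=golf=BASE -> take LEFT -> bravo
i=1: L=charlie R=charlie -> agree -> charlie
i=2: L=charlie R=charlie -> agree -> charlie
i=3: BASE=delta L=foxtrot R=alpha all differ -> CONFLICT
i=4: L=charlie, R=echo=BASE -> take LEFT -> charlie
i=5: L=echo, R=delta=BASE -> take LEFT -> echo
Index 3 -> CONFLICT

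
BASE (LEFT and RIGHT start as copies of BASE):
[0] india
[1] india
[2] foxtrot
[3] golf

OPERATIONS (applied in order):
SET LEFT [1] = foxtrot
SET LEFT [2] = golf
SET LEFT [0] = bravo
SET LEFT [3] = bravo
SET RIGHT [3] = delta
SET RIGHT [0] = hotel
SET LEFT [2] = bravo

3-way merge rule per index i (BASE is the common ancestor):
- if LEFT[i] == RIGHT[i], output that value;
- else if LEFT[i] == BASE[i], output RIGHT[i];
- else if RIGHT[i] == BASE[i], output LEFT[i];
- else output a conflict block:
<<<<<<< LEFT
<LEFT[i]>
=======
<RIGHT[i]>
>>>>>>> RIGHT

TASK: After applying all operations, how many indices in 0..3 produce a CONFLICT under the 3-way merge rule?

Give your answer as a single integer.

Answer: 2

Derivation:
Final LEFT:  [bravo, foxtrot, bravo, bravo]
Final RIGHT: [hotel, india, foxtrot, delta]
i=0: BASE=india L=bravo R=hotel all differ -> CONFLICT
i=1: L=foxtrot, R=india=BASE -> take LEFT -> foxtrot
i=2: L=bravo, R=foxtrot=BASE -> take LEFT -> bravo
i=3: BASE=golf L=bravo R=delta all differ -> CONFLICT
Conflict count: 2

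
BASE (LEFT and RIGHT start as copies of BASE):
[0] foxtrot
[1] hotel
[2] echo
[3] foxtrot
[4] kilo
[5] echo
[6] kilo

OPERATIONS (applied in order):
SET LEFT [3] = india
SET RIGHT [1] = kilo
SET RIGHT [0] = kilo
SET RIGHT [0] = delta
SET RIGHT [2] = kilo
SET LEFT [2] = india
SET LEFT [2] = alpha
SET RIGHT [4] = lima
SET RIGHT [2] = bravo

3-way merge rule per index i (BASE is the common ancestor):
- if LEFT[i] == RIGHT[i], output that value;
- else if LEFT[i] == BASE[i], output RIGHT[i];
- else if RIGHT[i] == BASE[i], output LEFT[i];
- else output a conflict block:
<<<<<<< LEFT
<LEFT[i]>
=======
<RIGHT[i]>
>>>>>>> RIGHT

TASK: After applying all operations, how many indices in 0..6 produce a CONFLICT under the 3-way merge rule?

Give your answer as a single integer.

Answer: 1

Derivation:
Final LEFT:  [foxtrot, hotel, alpha, india, kilo, echo, kilo]
Final RIGHT: [delta, kilo, bravo, foxtrot, lima, echo, kilo]
i=0: L=foxtrot=BASE, R=delta -> take RIGHT -> delta
i=1: L=hotel=BASE, R=kilo -> take RIGHT -> kilo
i=2: BASE=echo L=alpha R=bravo all differ -> CONFLICT
i=3: L=india, R=foxtrot=BASE -> take LEFT -> india
i=4: L=kilo=BASE, R=lima -> take RIGHT -> lima
i=5: L=echo R=echo -> agree -> echo
i=6: L=kilo R=kilo -> agree -> kilo
Conflict count: 1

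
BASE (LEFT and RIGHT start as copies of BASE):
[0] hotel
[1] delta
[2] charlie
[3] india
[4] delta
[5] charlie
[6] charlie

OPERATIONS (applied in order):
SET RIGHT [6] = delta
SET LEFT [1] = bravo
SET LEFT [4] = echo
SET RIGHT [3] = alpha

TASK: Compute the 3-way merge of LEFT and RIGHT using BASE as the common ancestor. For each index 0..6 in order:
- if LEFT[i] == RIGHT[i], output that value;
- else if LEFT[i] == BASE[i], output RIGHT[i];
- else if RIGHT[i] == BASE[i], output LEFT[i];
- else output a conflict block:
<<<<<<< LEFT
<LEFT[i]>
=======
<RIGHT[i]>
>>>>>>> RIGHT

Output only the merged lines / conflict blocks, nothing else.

Final LEFT:  [hotel, bravo, charlie, india, echo, charlie, charlie]
Final RIGHT: [hotel, delta, charlie, alpha, delta, charlie, delta]
i=0: L=hotel R=hotel -> agree -> hotel
i=1: L=bravo, R=delta=BASE -> take LEFT -> bravo
i=2: L=charlie R=charlie -> agree -> charlie
i=3: L=india=BASE, R=alpha -> take RIGHT -> alpha
i=4: L=echo, R=delta=BASE -> take LEFT -> echo
i=5: L=charlie R=charlie -> agree -> charlie
i=6: L=charlie=BASE, R=delta -> take RIGHT -> delta

Answer: hotel
bravo
charlie
alpha
echo
charlie
delta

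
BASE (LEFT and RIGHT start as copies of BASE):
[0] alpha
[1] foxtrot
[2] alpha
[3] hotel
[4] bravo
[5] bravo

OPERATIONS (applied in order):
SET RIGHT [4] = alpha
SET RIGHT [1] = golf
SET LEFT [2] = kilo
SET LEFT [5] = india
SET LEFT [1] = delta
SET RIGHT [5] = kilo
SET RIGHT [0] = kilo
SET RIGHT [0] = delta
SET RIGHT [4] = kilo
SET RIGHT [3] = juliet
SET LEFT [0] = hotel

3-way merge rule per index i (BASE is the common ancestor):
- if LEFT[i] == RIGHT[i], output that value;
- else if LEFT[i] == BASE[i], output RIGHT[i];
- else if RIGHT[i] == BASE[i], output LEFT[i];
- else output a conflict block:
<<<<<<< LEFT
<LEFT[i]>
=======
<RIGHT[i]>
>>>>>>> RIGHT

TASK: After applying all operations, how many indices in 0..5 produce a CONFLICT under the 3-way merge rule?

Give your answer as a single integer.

Answer: 3

Derivation:
Final LEFT:  [hotel, delta, kilo, hotel, bravo, india]
Final RIGHT: [delta, golf, alpha, juliet, kilo, kilo]
i=0: BASE=alpha L=hotel R=delta all differ -> CONFLICT
i=1: BASE=foxtrot L=delta R=golf all differ -> CONFLICT
i=2: L=kilo, R=alpha=BASE -> take LEFT -> kilo
i=3: L=hotel=BASE, R=juliet -> take RIGHT -> juliet
i=4: L=bravo=BASE, R=kilo -> take RIGHT -> kilo
i=5: BASE=bravo L=india R=kilo all differ -> CONFLICT
Conflict count: 3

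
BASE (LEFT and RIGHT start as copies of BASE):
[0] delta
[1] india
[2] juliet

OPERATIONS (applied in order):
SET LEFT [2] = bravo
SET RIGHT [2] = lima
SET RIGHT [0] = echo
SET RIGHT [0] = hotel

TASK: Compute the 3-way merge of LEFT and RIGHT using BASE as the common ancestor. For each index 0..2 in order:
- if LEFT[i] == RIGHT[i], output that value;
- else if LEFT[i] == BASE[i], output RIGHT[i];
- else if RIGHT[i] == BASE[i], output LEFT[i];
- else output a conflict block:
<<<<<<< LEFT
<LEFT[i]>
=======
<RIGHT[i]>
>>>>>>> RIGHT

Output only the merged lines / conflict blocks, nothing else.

Final LEFT:  [delta, india, bravo]
Final RIGHT: [hotel, india, lima]
i=0: L=delta=BASE, R=hotel -> take RIGHT -> hotel
i=1: L=india R=india -> agree -> india
i=2: BASE=juliet L=bravo R=lima all differ -> CONFLICT

Answer: hotel
india
<<<<<<< LEFT
bravo
=======
lima
>>>>>>> RIGHT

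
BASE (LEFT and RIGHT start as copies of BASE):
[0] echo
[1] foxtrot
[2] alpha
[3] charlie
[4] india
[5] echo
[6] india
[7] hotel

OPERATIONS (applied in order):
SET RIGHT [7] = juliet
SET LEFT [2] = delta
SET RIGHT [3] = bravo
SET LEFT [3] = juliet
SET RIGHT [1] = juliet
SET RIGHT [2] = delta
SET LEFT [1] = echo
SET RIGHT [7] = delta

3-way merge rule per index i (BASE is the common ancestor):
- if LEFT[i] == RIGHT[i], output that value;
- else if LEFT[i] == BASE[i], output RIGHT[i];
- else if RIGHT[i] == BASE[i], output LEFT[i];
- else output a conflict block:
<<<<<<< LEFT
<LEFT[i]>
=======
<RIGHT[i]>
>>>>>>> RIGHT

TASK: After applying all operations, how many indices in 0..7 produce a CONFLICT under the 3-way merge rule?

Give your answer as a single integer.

Answer: 2

Derivation:
Final LEFT:  [echo, echo, delta, juliet, india, echo, india, hotel]
Final RIGHT: [echo, juliet, delta, bravo, india, echo, india, delta]
i=0: L=echo R=echo -> agree -> echo
i=1: BASE=foxtrot L=echo R=juliet all differ -> CONFLICT
i=2: L=delta R=delta -> agree -> delta
i=3: BASE=charlie L=juliet R=bravo all differ -> CONFLICT
i=4: L=india R=india -> agree -> india
i=5: L=echo R=echo -> agree -> echo
i=6: L=india R=india -> agree -> india
i=7: L=hotel=BASE, R=delta -> take RIGHT -> delta
Conflict count: 2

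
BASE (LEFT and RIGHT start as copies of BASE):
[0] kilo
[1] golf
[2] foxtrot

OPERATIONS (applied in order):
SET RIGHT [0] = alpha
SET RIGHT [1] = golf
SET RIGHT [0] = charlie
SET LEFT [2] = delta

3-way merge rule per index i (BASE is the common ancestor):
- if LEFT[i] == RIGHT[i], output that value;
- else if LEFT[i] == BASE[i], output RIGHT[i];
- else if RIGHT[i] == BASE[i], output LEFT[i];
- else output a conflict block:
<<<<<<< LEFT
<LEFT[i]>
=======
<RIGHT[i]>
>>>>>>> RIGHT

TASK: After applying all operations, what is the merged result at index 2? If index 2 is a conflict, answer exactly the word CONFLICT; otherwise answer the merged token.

Answer: delta

Derivation:
Final LEFT:  [kilo, golf, delta]
Final RIGHT: [charlie, golf, foxtrot]
i=0: L=kilo=BASE, R=charlie -> take RIGHT -> charlie
i=1: L=golf R=golf -> agree -> golf
i=2: L=delta, R=foxtrot=BASE -> take LEFT -> delta
Index 2 -> delta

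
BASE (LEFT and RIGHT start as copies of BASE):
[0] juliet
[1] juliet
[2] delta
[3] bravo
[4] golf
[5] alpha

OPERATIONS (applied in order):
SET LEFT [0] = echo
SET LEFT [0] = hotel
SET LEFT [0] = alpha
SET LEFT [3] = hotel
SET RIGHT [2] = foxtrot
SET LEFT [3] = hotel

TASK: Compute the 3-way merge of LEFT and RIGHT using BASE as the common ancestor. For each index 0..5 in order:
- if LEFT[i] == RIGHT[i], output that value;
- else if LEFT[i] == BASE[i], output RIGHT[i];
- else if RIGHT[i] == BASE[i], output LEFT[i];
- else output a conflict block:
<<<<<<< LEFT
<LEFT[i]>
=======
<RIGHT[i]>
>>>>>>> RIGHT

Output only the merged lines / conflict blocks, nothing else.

Final LEFT:  [alpha, juliet, delta, hotel, golf, alpha]
Final RIGHT: [juliet, juliet, foxtrot, bravo, golf, alpha]
i=0: L=alpha, R=juliet=BASE -> take LEFT -> alpha
i=1: L=juliet R=juliet -> agree -> juliet
i=2: L=delta=BASE, R=foxtrot -> take RIGHT -> foxtrot
i=3: L=hotel, R=bravo=BASE -> take LEFT -> hotel
i=4: L=golf R=golf -> agree -> golf
i=5: L=alpha R=alpha -> agree -> alpha

Answer: alpha
juliet
foxtrot
hotel
golf
alpha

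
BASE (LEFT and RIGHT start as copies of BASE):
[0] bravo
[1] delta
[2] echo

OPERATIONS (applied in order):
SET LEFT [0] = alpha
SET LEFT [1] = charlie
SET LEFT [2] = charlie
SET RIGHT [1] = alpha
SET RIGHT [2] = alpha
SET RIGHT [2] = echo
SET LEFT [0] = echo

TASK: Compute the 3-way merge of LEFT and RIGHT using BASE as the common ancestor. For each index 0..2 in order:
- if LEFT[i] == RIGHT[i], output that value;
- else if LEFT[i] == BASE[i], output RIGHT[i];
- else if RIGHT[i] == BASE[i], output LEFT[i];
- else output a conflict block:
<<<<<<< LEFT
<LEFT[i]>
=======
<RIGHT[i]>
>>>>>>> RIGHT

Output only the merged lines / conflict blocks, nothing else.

Answer: echo
<<<<<<< LEFT
charlie
=======
alpha
>>>>>>> RIGHT
charlie

Derivation:
Final LEFT:  [echo, charlie, charlie]
Final RIGHT: [bravo, alpha, echo]
i=0: L=echo, R=bravo=BASE -> take LEFT -> echo
i=1: BASE=delta L=charlie R=alpha all differ -> CONFLICT
i=2: L=charlie, R=echo=BASE -> take LEFT -> charlie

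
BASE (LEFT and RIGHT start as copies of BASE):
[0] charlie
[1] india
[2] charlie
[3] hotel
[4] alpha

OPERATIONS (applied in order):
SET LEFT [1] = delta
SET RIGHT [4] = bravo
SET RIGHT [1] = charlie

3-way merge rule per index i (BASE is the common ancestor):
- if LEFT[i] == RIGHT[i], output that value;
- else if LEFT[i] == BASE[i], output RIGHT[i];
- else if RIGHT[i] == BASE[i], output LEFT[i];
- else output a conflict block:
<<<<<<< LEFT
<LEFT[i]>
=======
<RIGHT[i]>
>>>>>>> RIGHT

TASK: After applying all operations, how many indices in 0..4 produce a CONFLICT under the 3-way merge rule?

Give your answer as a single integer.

Final LEFT:  [charlie, delta, charlie, hotel, alpha]
Final RIGHT: [charlie, charlie, charlie, hotel, bravo]
i=0: L=charlie R=charlie -> agree -> charlie
i=1: BASE=india L=delta R=charlie all differ -> CONFLICT
i=2: L=charlie R=charlie -> agree -> charlie
i=3: L=hotel R=hotel -> agree -> hotel
i=4: L=alpha=BASE, R=bravo -> take RIGHT -> bravo
Conflict count: 1

Answer: 1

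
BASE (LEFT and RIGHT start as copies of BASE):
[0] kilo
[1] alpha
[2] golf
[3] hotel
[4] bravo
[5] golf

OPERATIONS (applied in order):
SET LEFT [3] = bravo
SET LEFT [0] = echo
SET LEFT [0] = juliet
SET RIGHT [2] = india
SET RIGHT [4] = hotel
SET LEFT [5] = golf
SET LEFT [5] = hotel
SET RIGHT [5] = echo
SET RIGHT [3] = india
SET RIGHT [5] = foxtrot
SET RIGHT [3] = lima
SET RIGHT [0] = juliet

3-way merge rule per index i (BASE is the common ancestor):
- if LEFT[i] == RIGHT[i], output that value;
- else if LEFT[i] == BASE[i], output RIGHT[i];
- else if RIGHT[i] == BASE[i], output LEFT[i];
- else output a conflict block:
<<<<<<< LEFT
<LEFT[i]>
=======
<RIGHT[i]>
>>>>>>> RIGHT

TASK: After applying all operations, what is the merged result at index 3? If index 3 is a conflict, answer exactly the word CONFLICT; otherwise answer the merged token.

Final LEFT:  [juliet, alpha, golf, bravo, bravo, hotel]
Final RIGHT: [juliet, alpha, india, lima, hotel, foxtrot]
i=0: L=juliet R=juliet -> agree -> juliet
i=1: L=alpha R=alpha -> agree -> alpha
i=2: L=golf=BASE, R=india -> take RIGHT -> india
i=3: BASE=hotel L=bravo R=lima all differ -> CONFLICT
i=4: L=bravo=BASE, R=hotel -> take RIGHT -> hotel
i=5: BASE=golf L=hotel R=foxtrot all differ -> CONFLICT
Index 3 -> CONFLICT

Answer: CONFLICT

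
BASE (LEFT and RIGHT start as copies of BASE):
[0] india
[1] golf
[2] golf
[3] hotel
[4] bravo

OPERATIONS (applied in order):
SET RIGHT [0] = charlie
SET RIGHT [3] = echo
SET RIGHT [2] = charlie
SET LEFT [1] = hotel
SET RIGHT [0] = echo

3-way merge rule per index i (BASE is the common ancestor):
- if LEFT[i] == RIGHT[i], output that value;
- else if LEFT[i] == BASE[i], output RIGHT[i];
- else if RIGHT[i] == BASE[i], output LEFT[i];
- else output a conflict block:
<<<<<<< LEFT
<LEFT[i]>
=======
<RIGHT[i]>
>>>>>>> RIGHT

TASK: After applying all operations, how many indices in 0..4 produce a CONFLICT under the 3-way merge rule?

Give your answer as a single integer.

Answer: 0

Derivation:
Final LEFT:  [india, hotel, golf, hotel, bravo]
Final RIGHT: [echo, golf, charlie, echo, bravo]
i=0: L=india=BASE, R=echo -> take RIGHT -> echo
i=1: L=hotel, R=golf=BASE -> take LEFT -> hotel
i=2: L=golf=BASE, R=charlie -> take RIGHT -> charlie
i=3: L=hotel=BASE, R=echo -> take RIGHT -> echo
i=4: L=bravo R=bravo -> agree -> bravo
Conflict count: 0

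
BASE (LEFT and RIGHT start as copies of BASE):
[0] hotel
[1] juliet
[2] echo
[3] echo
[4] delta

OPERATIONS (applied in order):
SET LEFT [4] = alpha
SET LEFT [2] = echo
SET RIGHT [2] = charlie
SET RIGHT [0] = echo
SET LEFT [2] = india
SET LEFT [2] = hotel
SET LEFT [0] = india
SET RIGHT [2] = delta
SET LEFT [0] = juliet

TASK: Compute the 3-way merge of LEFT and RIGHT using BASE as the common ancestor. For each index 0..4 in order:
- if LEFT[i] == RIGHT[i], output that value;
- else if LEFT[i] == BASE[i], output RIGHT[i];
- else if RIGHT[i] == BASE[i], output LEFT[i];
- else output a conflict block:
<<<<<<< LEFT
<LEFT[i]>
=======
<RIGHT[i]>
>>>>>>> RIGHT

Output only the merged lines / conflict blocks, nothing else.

Answer: <<<<<<< LEFT
juliet
=======
echo
>>>>>>> RIGHT
juliet
<<<<<<< LEFT
hotel
=======
delta
>>>>>>> RIGHT
echo
alpha

Derivation:
Final LEFT:  [juliet, juliet, hotel, echo, alpha]
Final RIGHT: [echo, juliet, delta, echo, delta]
i=0: BASE=hotel L=juliet R=echo all differ -> CONFLICT
i=1: L=juliet R=juliet -> agree -> juliet
i=2: BASE=echo L=hotel R=delta all differ -> CONFLICT
i=3: L=echo R=echo -> agree -> echo
i=4: L=alpha, R=delta=BASE -> take LEFT -> alpha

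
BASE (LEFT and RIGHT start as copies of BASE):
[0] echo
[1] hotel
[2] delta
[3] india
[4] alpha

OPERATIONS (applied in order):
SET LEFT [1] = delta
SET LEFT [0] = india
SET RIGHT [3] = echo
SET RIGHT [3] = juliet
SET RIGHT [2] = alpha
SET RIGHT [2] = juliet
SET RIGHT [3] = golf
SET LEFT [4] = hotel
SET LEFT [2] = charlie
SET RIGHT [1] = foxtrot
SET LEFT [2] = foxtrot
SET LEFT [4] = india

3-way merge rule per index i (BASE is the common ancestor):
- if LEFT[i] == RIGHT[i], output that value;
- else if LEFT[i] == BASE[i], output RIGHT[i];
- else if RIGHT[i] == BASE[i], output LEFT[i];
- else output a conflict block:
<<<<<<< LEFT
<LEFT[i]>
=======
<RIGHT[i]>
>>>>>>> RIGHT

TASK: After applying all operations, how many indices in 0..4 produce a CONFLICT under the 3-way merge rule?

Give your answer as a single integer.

Answer: 2

Derivation:
Final LEFT:  [india, delta, foxtrot, india, india]
Final RIGHT: [echo, foxtrot, juliet, golf, alpha]
i=0: L=india, R=echo=BASE -> take LEFT -> india
i=1: BASE=hotel L=delta R=foxtrot all differ -> CONFLICT
i=2: BASE=delta L=foxtrot R=juliet all differ -> CONFLICT
i=3: L=india=BASE, R=golf -> take RIGHT -> golf
i=4: L=india, R=alpha=BASE -> take LEFT -> india
Conflict count: 2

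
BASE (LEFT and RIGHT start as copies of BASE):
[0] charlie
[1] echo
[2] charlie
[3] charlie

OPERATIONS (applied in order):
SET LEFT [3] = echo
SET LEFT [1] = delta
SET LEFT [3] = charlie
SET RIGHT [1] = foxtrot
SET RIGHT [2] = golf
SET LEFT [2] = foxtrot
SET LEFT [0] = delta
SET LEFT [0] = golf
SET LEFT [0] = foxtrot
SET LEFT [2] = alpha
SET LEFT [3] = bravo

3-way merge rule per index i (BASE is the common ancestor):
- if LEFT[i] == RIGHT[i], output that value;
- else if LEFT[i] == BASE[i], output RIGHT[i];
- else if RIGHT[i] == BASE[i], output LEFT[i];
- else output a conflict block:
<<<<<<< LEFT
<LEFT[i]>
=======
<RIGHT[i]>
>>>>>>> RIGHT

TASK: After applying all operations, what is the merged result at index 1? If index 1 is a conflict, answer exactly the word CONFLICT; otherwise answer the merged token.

Final LEFT:  [foxtrot, delta, alpha, bravo]
Final RIGHT: [charlie, foxtrot, golf, charlie]
i=0: L=foxtrot, R=charlie=BASE -> take LEFT -> foxtrot
i=1: BASE=echo L=delta R=foxtrot all differ -> CONFLICT
i=2: BASE=charlie L=alpha R=golf all differ -> CONFLICT
i=3: L=bravo, R=charlie=BASE -> take LEFT -> bravo
Index 1 -> CONFLICT

Answer: CONFLICT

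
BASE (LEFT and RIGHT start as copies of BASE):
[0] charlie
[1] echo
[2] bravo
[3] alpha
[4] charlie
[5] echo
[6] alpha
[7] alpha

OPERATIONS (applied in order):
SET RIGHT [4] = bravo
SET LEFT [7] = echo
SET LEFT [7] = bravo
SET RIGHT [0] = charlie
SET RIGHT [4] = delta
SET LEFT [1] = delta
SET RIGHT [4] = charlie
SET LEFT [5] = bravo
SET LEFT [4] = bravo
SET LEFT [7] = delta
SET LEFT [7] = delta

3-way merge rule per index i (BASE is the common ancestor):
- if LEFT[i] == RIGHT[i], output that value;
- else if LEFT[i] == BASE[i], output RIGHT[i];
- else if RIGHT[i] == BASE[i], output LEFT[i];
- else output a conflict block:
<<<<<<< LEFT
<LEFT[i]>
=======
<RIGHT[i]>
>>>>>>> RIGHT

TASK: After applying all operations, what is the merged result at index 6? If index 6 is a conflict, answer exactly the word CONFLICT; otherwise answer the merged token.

Final LEFT:  [charlie, delta, bravo, alpha, bravo, bravo, alpha, delta]
Final RIGHT: [charlie, echo, bravo, alpha, charlie, echo, alpha, alpha]
i=0: L=charlie R=charlie -> agree -> charlie
i=1: L=delta, R=echo=BASE -> take LEFT -> delta
i=2: L=bravo R=bravo -> agree -> bravo
i=3: L=alpha R=alpha -> agree -> alpha
i=4: L=bravo, R=charlie=BASE -> take LEFT -> bravo
i=5: L=bravo, R=echo=BASE -> take LEFT -> bravo
i=6: L=alpha R=alpha -> agree -> alpha
i=7: L=delta, R=alpha=BASE -> take LEFT -> delta
Index 6 -> alpha

Answer: alpha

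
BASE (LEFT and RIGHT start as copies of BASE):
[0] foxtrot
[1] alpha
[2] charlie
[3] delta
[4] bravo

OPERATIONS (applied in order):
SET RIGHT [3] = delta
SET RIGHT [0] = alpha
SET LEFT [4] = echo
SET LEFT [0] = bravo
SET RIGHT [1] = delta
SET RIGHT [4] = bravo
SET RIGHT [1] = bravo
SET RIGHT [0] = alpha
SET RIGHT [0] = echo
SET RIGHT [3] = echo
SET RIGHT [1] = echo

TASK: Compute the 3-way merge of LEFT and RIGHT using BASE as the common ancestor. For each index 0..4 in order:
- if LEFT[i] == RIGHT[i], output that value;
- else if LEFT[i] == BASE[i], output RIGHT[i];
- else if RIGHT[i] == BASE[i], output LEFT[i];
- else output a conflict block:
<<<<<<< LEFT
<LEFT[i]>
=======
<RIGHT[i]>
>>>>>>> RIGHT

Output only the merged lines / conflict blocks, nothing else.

Final LEFT:  [bravo, alpha, charlie, delta, echo]
Final RIGHT: [echo, echo, charlie, echo, bravo]
i=0: BASE=foxtrot L=bravo R=echo all differ -> CONFLICT
i=1: L=alpha=BASE, R=echo -> take RIGHT -> echo
i=2: L=charlie R=charlie -> agree -> charlie
i=3: L=delta=BASE, R=echo -> take RIGHT -> echo
i=4: L=echo, R=bravo=BASE -> take LEFT -> echo

Answer: <<<<<<< LEFT
bravo
=======
echo
>>>>>>> RIGHT
echo
charlie
echo
echo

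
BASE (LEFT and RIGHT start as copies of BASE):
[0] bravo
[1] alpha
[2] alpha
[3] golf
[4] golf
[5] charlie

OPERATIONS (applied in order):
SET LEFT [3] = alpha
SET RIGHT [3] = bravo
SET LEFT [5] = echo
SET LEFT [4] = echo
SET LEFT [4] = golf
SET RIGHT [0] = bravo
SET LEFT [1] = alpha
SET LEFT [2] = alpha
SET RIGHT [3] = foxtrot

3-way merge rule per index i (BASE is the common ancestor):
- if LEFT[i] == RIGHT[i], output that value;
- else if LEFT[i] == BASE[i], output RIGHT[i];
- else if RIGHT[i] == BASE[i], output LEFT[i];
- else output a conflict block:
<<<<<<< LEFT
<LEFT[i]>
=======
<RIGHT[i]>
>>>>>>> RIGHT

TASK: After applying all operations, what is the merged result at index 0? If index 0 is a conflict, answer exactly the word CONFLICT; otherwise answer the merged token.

Answer: bravo

Derivation:
Final LEFT:  [bravo, alpha, alpha, alpha, golf, echo]
Final RIGHT: [bravo, alpha, alpha, foxtrot, golf, charlie]
i=0: L=bravo R=bravo -> agree -> bravo
i=1: L=alpha R=alpha -> agree -> alpha
i=2: L=alpha R=alpha -> agree -> alpha
i=3: BASE=golf L=alpha R=foxtrot all differ -> CONFLICT
i=4: L=golf R=golf -> agree -> golf
i=5: L=echo, R=charlie=BASE -> take LEFT -> echo
Index 0 -> bravo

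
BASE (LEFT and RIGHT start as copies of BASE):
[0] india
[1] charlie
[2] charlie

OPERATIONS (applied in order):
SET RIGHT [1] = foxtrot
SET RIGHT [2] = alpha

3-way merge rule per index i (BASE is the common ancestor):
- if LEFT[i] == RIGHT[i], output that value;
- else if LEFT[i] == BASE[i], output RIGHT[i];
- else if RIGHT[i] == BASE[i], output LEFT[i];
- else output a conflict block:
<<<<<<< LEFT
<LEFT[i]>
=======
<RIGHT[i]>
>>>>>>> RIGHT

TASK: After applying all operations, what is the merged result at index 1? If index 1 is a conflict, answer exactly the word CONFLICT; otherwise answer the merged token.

Final LEFT:  [india, charlie, charlie]
Final RIGHT: [india, foxtrot, alpha]
i=0: L=india R=india -> agree -> india
i=1: L=charlie=BASE, R=foxtrot -> take RIGHT -> foxtrot
i=2: L=charlie=BASE, R=alpha -> take RIGHT -> alpha
Index 1 -> foxtrot

Answer: foxtrot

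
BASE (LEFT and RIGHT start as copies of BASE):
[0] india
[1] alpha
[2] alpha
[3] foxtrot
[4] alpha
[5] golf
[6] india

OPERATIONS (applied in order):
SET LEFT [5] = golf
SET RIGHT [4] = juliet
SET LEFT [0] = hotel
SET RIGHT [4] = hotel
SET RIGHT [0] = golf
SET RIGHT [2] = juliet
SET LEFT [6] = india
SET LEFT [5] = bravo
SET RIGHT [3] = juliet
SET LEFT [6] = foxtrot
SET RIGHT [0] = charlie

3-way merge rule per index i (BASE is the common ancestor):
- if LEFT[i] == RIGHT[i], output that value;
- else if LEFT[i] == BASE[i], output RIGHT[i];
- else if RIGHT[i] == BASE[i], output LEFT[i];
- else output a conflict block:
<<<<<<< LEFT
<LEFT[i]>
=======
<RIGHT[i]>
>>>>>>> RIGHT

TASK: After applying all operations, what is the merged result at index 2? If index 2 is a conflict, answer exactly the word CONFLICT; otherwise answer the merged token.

Answer: juliet

Derivation:
Final LEFT:  [hotel, alpha, alpha, foxtrot, alpha, bravo, foxtrot]
Final RIGHT: [charlie, alpha, juliet, juliet, hotel, golf, india]
i=0: BASE=india L=hotel R=charlie all differ -> CONFLICT
i=1: L=alpha R=alpha -> agree -> alpha
i=2: L=alpha=BASE, R=juliet -> take RIGHT -> juliet
i=3: L=foxtrot=BASE, R=juliet -> take RIGHT -> juliet
i=4: L=alpha=BASE, R=hotel -> take RIGHT -> hotel
i=5: L=bravo, R=golf=BASE -> take LEFT -> bravo
i=6: L=foxtrot, R=india=BASE -> take LEFT -> foxtrot
Index 2 -> juliet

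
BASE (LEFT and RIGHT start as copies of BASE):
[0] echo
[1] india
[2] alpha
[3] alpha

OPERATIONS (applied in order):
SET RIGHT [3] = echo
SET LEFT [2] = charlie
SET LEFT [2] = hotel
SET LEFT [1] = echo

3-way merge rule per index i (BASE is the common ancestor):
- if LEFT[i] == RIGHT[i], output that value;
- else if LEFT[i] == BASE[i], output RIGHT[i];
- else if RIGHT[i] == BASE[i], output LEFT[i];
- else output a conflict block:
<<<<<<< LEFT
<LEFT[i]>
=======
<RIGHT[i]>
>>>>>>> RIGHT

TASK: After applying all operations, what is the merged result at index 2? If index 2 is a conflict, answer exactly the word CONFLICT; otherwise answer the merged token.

Final LEFT:  [echo, echo, hotel, alpha]
Final RIGHT: [echo, india, alpha, echo]
i=0: L=echo R=echo -> agree -> echo
i=1: L=echo, R=india=BASE -> take LEFT -> echo
i=2: L=hotel, R=alpha=BASE -> take LEFT -> hotel
i=3: L=alpha=BASE, R=echo -> take RIGHT -> echo
Index 2 -> hotel

Answer: hotel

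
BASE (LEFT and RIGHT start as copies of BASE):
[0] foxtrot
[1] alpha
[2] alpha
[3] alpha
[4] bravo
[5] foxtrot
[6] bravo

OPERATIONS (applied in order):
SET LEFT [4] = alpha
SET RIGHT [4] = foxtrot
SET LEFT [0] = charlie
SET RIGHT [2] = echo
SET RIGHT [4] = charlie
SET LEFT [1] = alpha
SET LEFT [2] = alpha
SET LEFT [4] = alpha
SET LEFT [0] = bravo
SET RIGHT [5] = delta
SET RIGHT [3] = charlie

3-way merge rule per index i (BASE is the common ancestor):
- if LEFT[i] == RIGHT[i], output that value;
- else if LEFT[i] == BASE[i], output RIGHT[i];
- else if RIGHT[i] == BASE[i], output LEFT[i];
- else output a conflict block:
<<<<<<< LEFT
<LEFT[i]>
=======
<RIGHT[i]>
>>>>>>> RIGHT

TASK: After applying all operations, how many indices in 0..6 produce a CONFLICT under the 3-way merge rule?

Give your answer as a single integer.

Answer: 1

Derivation:
Final LEFT:  [bravo, alpha, alpha, alpha, alpha, foxtrot, bravo]
Final RIGHT: [foxtrot, alpha, echo, charlie, charlie, delta, bravo]
i=0: L=bravo, R=foxtrot=BASE -> take LEFT -> bravo
i=1: L=alpha R=alpha -> agree -> alpha
i=2: L=alpha=BASE, R=echo -> take RIGHT -> echo
i=3: L=alpha=BASE, R=charlie -> take RIGHT -> charlie
i=4: BASE=bravo L=alpha R=charlie all differ -> CONFLICT
i=5: L=foxtrot=BASE, R=delta -> take RIGHT -> delta
i=6: L=bravo R=bravo -> agree -> bravo
Conflict count: 1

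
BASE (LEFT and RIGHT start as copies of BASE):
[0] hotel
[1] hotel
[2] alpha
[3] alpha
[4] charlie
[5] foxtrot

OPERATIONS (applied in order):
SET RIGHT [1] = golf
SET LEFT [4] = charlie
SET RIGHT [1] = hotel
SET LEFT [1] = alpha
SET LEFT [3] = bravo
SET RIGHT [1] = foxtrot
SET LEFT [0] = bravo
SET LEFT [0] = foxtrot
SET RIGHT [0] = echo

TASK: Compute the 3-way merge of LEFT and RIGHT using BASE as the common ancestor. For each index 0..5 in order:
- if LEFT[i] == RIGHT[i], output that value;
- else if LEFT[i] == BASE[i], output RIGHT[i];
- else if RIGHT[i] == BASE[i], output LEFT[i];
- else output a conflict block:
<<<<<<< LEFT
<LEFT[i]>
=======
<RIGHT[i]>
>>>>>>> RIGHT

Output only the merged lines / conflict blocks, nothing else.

Final LEFT:  [foxtrot, alpha, alpha, bravo, charlie, foxtrot]
Final RIGHT: [echo, foxtrot, alpha, alpha, charlie, foxtrot]
i=0: BASE=hotel L=foxtrot R=echo all differ -> CONFLICT
i=1: BASE=hotel L=alpha R=foxtrot all differ -> CONFLICT
i=2: L=alpha R=alpha -> agree -> alpha
i=3: L=bravo, R=alpha=BASE -> take LEFT -> bravo
i=4: L=charlie R=charlie -> agree -> charlie
i=5: L=foxtrot R=foxtrot -> agree -> foxtrot

Answer: <<<<<<< LEFT
foxtrot
=======
echo
>>>>>>> RIGHT
<<<<<<< LEFT
alpha
=======
foxtrot
>>>>>>> RIGHT
alpha
bravo
charlie
foxtrot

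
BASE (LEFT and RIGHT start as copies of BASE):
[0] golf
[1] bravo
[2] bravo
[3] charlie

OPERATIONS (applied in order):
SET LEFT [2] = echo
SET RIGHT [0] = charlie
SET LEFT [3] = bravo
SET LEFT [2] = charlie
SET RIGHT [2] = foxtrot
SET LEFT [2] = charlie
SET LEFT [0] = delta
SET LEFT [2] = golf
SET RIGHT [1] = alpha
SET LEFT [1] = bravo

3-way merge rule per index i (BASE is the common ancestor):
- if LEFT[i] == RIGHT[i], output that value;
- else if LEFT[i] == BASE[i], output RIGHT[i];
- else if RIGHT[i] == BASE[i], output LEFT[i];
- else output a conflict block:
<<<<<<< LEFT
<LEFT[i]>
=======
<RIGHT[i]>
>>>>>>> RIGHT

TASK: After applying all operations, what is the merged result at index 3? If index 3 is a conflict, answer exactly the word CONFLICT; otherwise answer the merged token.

Answer: bravo

Derivation:
Final LEFT:  [delta, bravo, golf, bravo]
Final RIGHT: [charlie, alpha, foxtrot, charlie]
i=0: BASE=golf L=delta R=charlie all differ -> CONFLICT
i=1: L=bravo=BASE, R=alpha -> take RIGHT -> alpha
i=2: BASE=bravo L=golf R=foxtrot all differ -> CONFLICT
i=3: L=bravo, R=charlie=BASE -> take LEFT -> bravo
Index 3 -> bravo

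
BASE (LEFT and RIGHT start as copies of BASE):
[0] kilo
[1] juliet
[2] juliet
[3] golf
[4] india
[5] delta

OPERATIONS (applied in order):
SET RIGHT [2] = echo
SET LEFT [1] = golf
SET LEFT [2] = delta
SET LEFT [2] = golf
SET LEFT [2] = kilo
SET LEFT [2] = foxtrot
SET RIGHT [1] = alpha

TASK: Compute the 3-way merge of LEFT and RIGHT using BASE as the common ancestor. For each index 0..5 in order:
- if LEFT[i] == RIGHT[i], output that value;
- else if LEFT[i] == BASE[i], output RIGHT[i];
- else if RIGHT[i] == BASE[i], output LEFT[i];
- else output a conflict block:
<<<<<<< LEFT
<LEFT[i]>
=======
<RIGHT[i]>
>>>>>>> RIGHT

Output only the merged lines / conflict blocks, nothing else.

Final LEFT:  [kilo, golf, foxtrot, golf, india, delta]
Final RIGHT: [kilo, alpha, echo, golf, india, delta]
i=0: L=kilo R=kilo -> agree -> kilo
i=1: BASE=juliet L=golf R=alpha all differ -> CONFLICT
i=2: BASE=juliet L=foxtrot R=echo all differ -> CONFLICT
i=3: L=golf R=golf -> agree -> golf
i=4: L=india R=india -> agree -> india
i=5: L=delta R=delta -> agree -> delta

Answer: kilo
<<<<<<< LEFT
golf
=======
alpha
>>>>>>> RIGHT
<<<<<<< LEFT
foxtrot
=======
echo
>>>>>>> RIGHT
golf
india
delta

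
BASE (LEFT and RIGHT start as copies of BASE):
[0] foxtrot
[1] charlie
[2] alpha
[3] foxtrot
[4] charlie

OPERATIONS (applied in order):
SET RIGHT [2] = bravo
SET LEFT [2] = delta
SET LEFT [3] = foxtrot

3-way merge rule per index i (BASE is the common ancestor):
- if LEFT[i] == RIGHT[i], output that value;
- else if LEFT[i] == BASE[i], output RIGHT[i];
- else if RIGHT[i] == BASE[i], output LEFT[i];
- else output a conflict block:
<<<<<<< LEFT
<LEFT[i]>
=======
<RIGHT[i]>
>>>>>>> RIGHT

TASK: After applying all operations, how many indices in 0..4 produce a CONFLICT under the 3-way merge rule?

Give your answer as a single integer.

Final LEFT:  [foxtrot, charlie, delta, foxtrot, charlie]
Final RIGHT: [foxtrot, charlie, bravo, foxtrot, charlie]
i=0: L=foxtrot R=foxtrot -> agree -> foxtrot
i=1: L=charlie R=charlie -> agree -> charlie
i=2: BASE=alpha L=delta R=bravo all differ -> CONFLICT
i=3: L=foxtrot R=foxtrot -> agree -> foxtrot
i=4: L=charlie R=charlie -> agree -> charlie
Conflict count: 1

Answer: 1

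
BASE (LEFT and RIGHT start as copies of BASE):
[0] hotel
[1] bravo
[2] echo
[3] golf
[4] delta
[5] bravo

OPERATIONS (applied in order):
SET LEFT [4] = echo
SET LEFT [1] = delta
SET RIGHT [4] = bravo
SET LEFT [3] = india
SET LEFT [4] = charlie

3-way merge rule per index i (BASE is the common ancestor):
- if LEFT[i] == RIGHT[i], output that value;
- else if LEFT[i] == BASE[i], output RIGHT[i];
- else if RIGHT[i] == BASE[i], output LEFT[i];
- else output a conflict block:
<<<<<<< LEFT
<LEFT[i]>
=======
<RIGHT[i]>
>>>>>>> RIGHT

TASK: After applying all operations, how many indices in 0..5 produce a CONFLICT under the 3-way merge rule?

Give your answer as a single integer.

Answer: 1

Derivation:
Final LEFT:  [hotel, delta, echo, india, charlie, bravo]
Final RIGHT: [hotel, bravo, echo, golf, bravo, bravo]
i=0: L=hotel R=hotel -> agree -> hotel
i=1: L=delta, R=bravo=BASE -> take LEFT -> delta
i=2: L=echo R=echo -> agree -> echo
i=3: L=india, R=golf=BASE -> take LEFT -> india
i=4: BASE=delta L=charlie R=bravo all differ -> CONFLICT
i=5: L=bravo R=bravo -> agree -> bravo
Conflict count: 1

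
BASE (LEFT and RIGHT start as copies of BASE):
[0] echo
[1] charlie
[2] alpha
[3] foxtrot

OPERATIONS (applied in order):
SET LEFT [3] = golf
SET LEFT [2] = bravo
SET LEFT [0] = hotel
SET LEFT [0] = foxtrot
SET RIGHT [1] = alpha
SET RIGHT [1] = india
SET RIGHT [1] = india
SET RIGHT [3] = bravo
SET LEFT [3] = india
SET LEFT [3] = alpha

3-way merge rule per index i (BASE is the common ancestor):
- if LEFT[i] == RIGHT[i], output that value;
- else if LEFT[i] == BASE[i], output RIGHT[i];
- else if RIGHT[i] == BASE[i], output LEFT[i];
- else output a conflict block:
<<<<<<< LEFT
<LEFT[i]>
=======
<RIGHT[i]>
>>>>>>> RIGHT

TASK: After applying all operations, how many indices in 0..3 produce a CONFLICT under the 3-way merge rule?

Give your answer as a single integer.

Final LEFT:  [foxtrot, charlie, bravo, alpha]
Final RIGHT: [echo, india, alpha, bravo]
i=0: L=foxtrot, R=echo=BASE -> take LEFT -> foxtrot
i=1: L=charlie=BASE, R=india -> take RIGHT -> india
i=2: L=bravo, R=alpha=BASE -> take LEFT -> bravo
i=3: BASE=foxtrot L=alpha R=bravo all differ -> CONFLICT
Conflict count: 1

Answer: 1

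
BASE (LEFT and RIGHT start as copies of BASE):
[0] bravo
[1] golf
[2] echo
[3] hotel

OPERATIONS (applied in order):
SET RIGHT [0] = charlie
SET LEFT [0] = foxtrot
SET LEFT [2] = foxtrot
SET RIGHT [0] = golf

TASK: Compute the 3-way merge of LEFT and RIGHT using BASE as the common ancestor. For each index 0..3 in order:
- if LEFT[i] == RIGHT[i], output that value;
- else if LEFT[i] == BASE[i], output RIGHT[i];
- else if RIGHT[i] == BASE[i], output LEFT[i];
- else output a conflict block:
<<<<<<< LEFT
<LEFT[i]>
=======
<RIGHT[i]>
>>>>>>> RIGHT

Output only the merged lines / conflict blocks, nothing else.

Answer: <<<<<<< LEFT
foxtrot
=======
golf
>>>>>>> RIGHT
golf
foxtrot
hotel

Derivation:
Final LEFT:  [foxtrot, golf, foxtrot, hotel]
Final RIGHT: [golf, golf, echo, hotel]
i=0: BASE=bravo L=foxtrot R=golf all differ -> CONFLICT
i=1: L=golf R=golf -> agree -> golf
i=2: L=foxtrot, R=echo=BASE -> take LEFT -> foxtrot
i=3: L=hotel R=hotel -> agree -> hotel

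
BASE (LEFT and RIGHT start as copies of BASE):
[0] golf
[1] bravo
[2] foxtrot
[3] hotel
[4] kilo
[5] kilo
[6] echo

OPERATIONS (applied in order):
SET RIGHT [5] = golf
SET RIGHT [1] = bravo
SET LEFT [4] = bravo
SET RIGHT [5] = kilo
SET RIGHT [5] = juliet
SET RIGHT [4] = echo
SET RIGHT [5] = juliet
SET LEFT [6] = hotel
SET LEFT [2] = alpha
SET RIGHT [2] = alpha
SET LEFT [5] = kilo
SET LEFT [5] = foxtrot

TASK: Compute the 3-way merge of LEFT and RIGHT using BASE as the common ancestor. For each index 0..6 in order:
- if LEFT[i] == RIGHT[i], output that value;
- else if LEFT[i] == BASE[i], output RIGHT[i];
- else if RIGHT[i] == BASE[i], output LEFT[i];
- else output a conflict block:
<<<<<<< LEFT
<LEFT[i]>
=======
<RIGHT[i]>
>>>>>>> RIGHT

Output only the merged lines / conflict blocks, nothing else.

Final LEFT:  [golf, bravo, alpha, hotel, bravo, foxtrot, hotel]
Final RIGHT: [golf, bravo, alpha, hotel, echo, juliet, echo]
i=0: L=golf R=golf -> agree -> golf
i=1: L=bravo R=bravo -> agree -> bravo
i=2: L=alpha R=alpha -> agree -> alpha
i=3: L=hotel R=hotel -> agree -> hotel
i=4: BASE=kilo L=bravo R=echo all differ -> CONFLICT
i=5: BASE=kilo L=foxtrot R=juliet all differ -> CONFLICT
i=6: L=hotel, R=echo=BASE -> take LEFT -> hotel

Answer: golf
bravo
alpha
hotel
<<<<<<< LEFT
bravo
=======
echo
>>>>>>> RIGHT
<<<<<<< LEFT
foxtrot
=======
juliet
>>>>>>> RIGHT
hotel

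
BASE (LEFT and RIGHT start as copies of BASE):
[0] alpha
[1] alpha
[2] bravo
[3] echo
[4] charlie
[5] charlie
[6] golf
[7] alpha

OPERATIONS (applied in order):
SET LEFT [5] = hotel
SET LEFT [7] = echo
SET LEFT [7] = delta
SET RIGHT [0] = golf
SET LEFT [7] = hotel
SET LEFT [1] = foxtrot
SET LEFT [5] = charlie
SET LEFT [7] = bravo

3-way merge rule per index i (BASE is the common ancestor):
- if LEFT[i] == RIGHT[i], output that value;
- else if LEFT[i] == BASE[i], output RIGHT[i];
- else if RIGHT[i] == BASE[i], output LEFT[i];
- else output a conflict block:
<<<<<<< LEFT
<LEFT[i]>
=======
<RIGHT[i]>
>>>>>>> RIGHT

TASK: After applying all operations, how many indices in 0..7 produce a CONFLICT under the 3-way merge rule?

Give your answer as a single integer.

Answer: 0

Derivation:
Final LEFT:  [alpha, foxtrot, bravo, echo, charlie, charlie, golf, bravo]
Final RIGHT: [golf, alpha, bravo, echo, charlie, charlie, golf, alpha]
i=0: L=alpha=BASE, R=golf -> take RIGHT -> golf
i=1: L=foxtrot, R=alpha=BASE -> take LEFT -> foxtrot
i=2: L=bravo R=bravo -> agree -> bravo
i=3: L=echo R=echo -> agree -> echo
i=4: L=charlie R=charlie -> agree -> charlie
i=5: L=charlie R=charlie -> agree -> charlie
i=6: L=golf R=golf -> agree -> golf
i=7: L=bravo, R=alpha=BASE -> take LEFT -> bravo
Conflict count: 0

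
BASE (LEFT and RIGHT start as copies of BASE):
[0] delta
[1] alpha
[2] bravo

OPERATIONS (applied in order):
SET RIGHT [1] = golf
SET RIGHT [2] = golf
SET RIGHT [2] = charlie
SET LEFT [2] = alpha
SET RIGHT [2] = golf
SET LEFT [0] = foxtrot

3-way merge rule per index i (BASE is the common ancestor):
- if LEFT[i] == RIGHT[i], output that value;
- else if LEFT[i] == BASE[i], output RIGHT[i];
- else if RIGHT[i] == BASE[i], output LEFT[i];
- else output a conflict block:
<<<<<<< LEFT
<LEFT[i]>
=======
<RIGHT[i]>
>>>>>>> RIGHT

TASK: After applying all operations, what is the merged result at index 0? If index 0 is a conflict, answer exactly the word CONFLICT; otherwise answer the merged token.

Answer: foxtrot

Derivation:
Final LEFT:  [foxtrot, alpha, alpha]
Final RIGHT: [delta, golf, golf]
i=0: L=foxtrot, R=delta=BASE -> take LEFT -> foxtrot
i=1: L=alpha=BASE, R=golf -> take RIGHT -> golf
i=2: BASE=bravo L=alpha R=golf all differ -> CONFLICT
Index 0 -> foxtrot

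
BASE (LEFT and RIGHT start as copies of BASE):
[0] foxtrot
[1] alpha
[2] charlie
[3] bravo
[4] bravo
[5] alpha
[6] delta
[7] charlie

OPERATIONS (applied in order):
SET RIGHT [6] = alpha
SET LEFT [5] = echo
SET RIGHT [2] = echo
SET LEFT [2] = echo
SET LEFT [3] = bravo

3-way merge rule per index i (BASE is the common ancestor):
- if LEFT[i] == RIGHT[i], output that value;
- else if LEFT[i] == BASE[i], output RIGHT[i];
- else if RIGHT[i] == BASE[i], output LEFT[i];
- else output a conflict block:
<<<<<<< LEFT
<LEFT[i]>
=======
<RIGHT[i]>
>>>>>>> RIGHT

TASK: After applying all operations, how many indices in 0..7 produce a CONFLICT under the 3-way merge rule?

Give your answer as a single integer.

Answer: 0

Derivation:
Final LEFT:  [foxtrot, alpha, echo, bravo, bravo, echo, delta, charlie]
Final RIGHT: [foxtrot, alpha, echo, bravo, bravo, alpha, alpha, charlie]
i=0: L=foxtrot R=foxtrot -> agree -> foxtrot
i=1: L=alpha R=alpha -> agree -> alpha
i=2: L=echo R=echo -> agree -> echo
i=3: L=bravo R=bravo -> agree -> bravo
i=4: L=bravo R=bravo -> agree -> bravo
i=5: L=echo, R=alpha=BASE -> take LEFT -> echo
i=6: L=delta=BASE, R=alpha -> take RIGHT -> alpha
i=7: L=charlie R=charlie -> agree -> charlie
Conflict count: 0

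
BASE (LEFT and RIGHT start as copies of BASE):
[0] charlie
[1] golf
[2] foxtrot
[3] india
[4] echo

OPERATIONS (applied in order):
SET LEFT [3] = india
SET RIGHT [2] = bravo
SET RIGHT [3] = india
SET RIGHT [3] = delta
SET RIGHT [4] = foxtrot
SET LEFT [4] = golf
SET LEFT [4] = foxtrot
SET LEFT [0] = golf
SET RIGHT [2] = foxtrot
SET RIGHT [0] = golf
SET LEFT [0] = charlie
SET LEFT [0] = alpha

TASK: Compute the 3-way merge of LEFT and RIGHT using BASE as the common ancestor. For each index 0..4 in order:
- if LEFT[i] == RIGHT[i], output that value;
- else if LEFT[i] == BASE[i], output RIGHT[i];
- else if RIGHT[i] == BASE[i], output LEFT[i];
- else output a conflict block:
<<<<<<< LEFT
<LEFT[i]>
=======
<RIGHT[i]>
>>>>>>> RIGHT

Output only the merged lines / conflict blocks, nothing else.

Final LEFT:  [alpha, golf, foxtrot, india, foxtrot]
Final RIGHT: [golf, golf, foxtrot, delta, foxtrot]
i=0: BASE=charlie L=alpha R=golf all differ -> CONFLICT
i=1: L=golf R=golf -> agree -> golf
i=2: L=foxtrot R=foxtrot -> agree -> foxtrot
i=3: L=india=BASE, R=delta -> take RIGHT -> delta
i=4: L=foxtrot R=foxtrot -> agree -> foxtrot

Answer: <<<<<<< LEFT
alpha
=======
golf
>>>>>>> RIGHT
golf
foxtrot
delta
foxtrot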